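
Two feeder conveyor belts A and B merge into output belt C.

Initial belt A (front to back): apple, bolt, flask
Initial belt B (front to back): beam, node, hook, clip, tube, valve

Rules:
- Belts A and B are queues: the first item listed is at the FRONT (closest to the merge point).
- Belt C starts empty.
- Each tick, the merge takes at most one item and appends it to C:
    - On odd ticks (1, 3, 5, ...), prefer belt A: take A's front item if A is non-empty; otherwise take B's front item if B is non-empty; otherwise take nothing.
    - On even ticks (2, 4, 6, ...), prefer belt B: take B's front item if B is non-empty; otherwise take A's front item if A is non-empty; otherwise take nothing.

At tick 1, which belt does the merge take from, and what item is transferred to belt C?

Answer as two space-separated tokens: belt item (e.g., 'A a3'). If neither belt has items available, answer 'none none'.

Answer: A apple

Derivation:
Tick 1: prefer A, take apple from A; A=[bolt,flask] B=[beam,node,hook,clip,tube,valve] C=[apple]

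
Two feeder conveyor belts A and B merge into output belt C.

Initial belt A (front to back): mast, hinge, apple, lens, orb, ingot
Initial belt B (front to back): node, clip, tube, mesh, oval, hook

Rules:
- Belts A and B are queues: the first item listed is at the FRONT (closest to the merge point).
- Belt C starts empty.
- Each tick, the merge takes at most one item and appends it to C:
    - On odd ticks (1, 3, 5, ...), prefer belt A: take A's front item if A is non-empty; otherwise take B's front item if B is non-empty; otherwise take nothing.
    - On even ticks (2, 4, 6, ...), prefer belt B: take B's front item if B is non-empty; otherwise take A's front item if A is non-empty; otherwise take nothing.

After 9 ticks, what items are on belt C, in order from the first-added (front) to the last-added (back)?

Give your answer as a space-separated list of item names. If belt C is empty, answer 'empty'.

Tick 1: prefer A, take mast from A; A=[hinge,apple,lens,orb,ingot] B=[node,clip,tube,mesh,oval,hook] C=[mast]
Tick 2: prefer B, take node from B; A=[hinge,apple,lens,orb,ingot] B=[clip,tube,mesh,oval,hook] C=[mast,node]
Tick 3: prefer A, take hinge from A; A=[apple,lens,orb,ingot] B=[clip,tube,mesh,oval,hook] C=[mast,node,hinge]
Tick 4: prefer B, take clip from B; A=[apple,lens,orb,ingot] B=[tube,mesh,oval,hook] C=[mast,node,hinge,clip]
Tick 5: prefer A, take apple from A; A=[lens,orb,ingot] B=[tube,mesh,oval,hook] C=[mast,node,hinge,clip,apple]
Tick 6: prefer B, take tube from B; A=[lens,orb,ingot] B=[mesh,oval,hook] C=[mast,node,hinge,clip,apple,tube]
Tick 7: prefer A, take lens from A; A=[orb,ingot] B=[mesh,oval,hook] C=[mast,node,hinge,clip,apple,tube,lens]
Tick 8: prefer B, take mesh from B; A=[orb,ingot] B=[oval,hook] C=[mast,node,hinge,clip,apple,tube,lens,mesh]
Tick 9: prefer A, take orb from A; A=[ingot] B=[oval,hook] C=[mast,node,hinge,clip,apple,tube,lens,mesh,orb]

Answer: mast node hinge clip apple tube lens mesh orb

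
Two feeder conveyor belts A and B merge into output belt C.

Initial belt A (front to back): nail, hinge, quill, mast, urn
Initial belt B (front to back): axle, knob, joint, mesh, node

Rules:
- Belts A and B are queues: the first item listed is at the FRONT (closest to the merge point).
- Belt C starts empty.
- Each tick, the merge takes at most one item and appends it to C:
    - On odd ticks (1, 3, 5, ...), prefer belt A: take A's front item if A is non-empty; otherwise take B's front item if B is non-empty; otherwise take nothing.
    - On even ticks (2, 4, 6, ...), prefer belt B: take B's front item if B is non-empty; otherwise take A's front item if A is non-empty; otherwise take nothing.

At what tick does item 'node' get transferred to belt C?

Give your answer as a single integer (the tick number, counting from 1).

Answer: 10

Derivation:
Tick 1: prefer A, take nail from A; A=[hinge,quill,mast,urn] B=[axle,knob,joint,mesh,node] C=[nail]
Tick 2: prefer B, take axle from B; A=[hinge,quill,mast,urn] B=[knob,joint,mesh,node] C=[nail,axle]
Tick 3: prefer A, take hinge from A; A=[quill,mast,urn] B=[knob,joint,mesh,node] C=[nail,axle,hinge]
Tick 4: prefer B, take knob from B; A=[quill,mast,urn] B=[joint,mesh,node] C=[nail,axle,hinge,knob]
Tick 5: prefer A, take quill from A; A=[mast,urn] B=[joint,mesh,node] C=[nail,axle,hinge,knob,quill]
Tick 6: prefer B, take joint from B; A=[mast,urn] B=[mesh,node] C=[nail,axle,hinge,knob,quill,joint]
Tick 7: prefer A, take mast from A; A=[urn] B=[mesh,node] C=[nail,axle,hinge,knob,quill,joint,mast]
Tick 8: prefer B, take mesh from B; A=[urn] B=[node] C=[nail,axle,hinge,knob,quill,joint,mast,mesh]
Tick 9: prefer A, take urn from A; A=[-] B=[node] C=[nail,axle,hinge,knob,quill,joint,mast,mesh,urn]
Tick 10: prefer B, take node from B; A=[-] B=[-] C=[nail,axle,hinge,knob,quill,joint,mast,mesh,urn,node]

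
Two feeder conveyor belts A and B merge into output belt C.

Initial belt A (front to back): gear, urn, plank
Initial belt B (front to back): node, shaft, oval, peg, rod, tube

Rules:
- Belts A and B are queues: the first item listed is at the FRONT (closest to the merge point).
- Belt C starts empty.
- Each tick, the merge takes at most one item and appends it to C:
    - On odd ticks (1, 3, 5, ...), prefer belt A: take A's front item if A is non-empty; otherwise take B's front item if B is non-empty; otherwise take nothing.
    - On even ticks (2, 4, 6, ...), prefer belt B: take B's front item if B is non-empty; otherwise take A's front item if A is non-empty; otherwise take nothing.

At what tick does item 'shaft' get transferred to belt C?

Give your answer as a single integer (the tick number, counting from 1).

Tick 1: prefer A, take gear from A; A=[urn,plank] B=[node,shaft,oval,peg,rod,tube] C=[gear]
Tick 2: prefer B, take node from B; A=[urn,plank] B=[shaft,oval,peg,rod,tube] C=[gear,node]
Tick 3: prefer A, take urn from A; A=[plank] B=[shaft,oval,peg,rod,tube] C=[gear,node,urn]
Tick 4: prefer B, take shaft from B; A=[plank] B=[oval,peg,rod,tube] C=[gear,node,urn,shaft]

Answer: 4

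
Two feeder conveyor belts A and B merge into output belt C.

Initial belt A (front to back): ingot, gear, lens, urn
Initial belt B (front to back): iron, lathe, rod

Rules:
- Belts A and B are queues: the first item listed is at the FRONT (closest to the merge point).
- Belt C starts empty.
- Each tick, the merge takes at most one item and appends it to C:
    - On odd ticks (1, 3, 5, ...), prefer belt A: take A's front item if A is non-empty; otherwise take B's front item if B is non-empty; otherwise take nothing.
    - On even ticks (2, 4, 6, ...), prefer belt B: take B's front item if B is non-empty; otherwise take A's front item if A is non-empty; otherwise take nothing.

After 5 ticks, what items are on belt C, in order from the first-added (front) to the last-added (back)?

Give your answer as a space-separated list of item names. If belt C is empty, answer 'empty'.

Answer: ingot iron gear lathe lens

Derivation:
Tick 1: prefer A, take ingot from A; A=[gear,lens,urn] B=[iron,lathe,rod] C=[ingot]
Tick 2: prefer B, take iron from B; A=[gear,lens,urn] B=[lathe,rod] C=[ingot,iron]
Tick 3: prefer A, take gear from A; A=[lens,urn] B=[lathe,rod] C=[ingot,iron,gear]
Tick 4: prefer B, take lathe from B; A=[lens,urn] B=[rod] C=[ingot,iron,gear,lathe]
Tick 5: prefer A, take lens from A; A=[urn] B=[rod] C=[ingot,iron,gear,lathe,lens]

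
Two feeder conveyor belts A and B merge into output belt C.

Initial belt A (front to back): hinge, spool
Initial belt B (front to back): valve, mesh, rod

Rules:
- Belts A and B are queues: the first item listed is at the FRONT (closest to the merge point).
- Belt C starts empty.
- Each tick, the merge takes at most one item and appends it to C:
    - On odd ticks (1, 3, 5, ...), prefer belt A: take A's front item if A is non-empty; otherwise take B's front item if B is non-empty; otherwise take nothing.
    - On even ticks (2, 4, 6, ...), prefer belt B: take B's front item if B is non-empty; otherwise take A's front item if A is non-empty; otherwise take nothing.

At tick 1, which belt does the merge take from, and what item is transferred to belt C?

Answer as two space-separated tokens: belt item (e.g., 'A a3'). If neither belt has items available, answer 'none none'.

Answer: A hinge

Derivation:
Tick 1: prefer A, take hinge from A; A=[spool] B=[valve,mesh,rod] C=[hinge]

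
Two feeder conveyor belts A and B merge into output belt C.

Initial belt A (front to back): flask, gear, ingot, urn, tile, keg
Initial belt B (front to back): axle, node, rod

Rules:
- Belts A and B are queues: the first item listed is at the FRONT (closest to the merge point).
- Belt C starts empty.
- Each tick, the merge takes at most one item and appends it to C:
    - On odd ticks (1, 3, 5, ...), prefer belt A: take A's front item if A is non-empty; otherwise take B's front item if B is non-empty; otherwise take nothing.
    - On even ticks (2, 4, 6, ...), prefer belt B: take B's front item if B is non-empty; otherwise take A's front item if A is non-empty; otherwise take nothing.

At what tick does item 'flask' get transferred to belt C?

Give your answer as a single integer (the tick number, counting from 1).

Answer: 1

Derivation:
Tick 1: prefer A, take flask from A; A=[gear,ingot,urn,tile,keg] B=[axle,node,rod] C=[flask]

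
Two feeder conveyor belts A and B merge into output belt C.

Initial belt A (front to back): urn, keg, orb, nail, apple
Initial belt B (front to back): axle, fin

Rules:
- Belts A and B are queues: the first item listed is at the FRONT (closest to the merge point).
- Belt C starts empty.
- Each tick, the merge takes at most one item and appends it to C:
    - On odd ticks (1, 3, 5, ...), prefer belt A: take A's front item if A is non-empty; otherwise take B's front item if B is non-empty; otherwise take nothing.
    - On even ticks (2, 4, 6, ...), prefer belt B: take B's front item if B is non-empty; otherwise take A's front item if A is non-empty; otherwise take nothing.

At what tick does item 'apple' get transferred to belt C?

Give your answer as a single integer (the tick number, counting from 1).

Tick 1: prefer A, take urn from A; A=[keg,orb,nail,apple] B=[axle,fin] C=[urn]
Tick 2: prefer B, take axle from B; A=[keg,orb,nail,apple] B=[fin] C=[urn,axle]
Tick 3: prefer A, take keg from A; A=[orb,nail,apple] B=[fin] C=[urn,axle,keg]
Tick 4: prefer B, take fin from B; A=[orb,nail,apple] B=[-] C=[urn,axle,keg,fin]
Tick 5: prefer A, take orb from A; A=[nail,apple] B=[-] C=[urn,axle,keg,fin,orb]
Tick 6: prefer B, take nail from A; A=[apple] B=[-] C=[urn,axle,keg,fin,orb,nail]
Tick 7: prefer A, take apple from A; A=[-] B=[-] C=[urn,axle,keg,fin,orb,nail,apple]

Answer: 7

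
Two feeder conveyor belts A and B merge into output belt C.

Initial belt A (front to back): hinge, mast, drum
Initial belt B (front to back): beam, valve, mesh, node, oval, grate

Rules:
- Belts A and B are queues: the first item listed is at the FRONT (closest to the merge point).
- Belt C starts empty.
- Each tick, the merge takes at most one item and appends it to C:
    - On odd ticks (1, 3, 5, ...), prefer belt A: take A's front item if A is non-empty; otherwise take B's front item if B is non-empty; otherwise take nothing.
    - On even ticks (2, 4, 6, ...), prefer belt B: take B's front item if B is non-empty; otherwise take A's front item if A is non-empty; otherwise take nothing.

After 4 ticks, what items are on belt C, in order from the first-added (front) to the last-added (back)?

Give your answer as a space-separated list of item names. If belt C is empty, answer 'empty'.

Tick 1: prefer A, take hinge from A; A=[mast,drum] B=[beam,valve,mesh,node,oval,grate] C=[hinge]
Tick 2: prefer B, take beam from B; A=[mast,drum] B=[valve,mesh,node,oval,grate] C=[hinge,beam]
Tick 3: prefer A, take mast from A; A=[drum] B=[valve,mesh,node,oval,grate] C=[hinge,beam,mast]
Tick 4: prefer B, take valve from B; A=[drum] B=[mesh,node,oval,grate] C=[hinge,beam,mast,valve]

Answer: hinge beam mast valve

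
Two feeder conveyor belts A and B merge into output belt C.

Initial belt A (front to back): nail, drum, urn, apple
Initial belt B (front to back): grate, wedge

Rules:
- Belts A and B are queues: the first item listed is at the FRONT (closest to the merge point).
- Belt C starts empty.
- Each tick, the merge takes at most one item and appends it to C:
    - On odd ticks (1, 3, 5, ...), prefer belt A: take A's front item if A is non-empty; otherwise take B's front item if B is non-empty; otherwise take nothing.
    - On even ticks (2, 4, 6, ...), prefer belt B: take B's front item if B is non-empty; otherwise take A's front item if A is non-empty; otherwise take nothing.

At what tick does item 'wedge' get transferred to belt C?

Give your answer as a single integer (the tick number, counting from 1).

Tick 1: prefer A, take nail from A; A=[drum,urn,apple] B=[grate,wedge] C=[nail]
Tick 2: prefer B, take grate from B; A=[drum,urn,apple] B=[wedge] C=[nail,grate]
Tick 3: prefer A, take drum from A; A=[urn,apple] B=[wedge] C=[nail,grate,drum]
Tick 4: prefer B, take wedge from B; A=[urn,apple] B=[-] C=[nail,grate,drum,wedge]

Answer: 4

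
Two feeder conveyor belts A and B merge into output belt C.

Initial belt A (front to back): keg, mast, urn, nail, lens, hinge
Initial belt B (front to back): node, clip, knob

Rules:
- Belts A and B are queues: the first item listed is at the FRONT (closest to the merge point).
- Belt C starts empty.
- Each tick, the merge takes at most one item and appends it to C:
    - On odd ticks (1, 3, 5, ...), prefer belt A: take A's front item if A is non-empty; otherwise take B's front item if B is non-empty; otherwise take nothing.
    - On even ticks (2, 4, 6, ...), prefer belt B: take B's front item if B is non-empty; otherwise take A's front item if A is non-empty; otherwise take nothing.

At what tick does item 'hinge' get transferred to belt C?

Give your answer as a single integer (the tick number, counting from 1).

Tick 1: prefer A, take keg from A; A=[mast,urn,nail,lens,hinge] B=[node,clip,knob] C=[keg]
Tick 2: prefer B, take node from B; A=[mast,urn,nail,lens,hinge] B=[clip,knob] C=[keg,node]
Tick 3: prefer A, take mast from A; A=[urn,nail,lens,hinge] B=[clip,knob] C=[keg,node,mast]
Tick 4: prefer B, take clip from B; A=[urn,nail,lens,hinge] B=[knob] C=[keg,node,mast,clip]
Tick 5: prefer A, take urn from A; A=[nail,lens,hinge] B=[knob] C=[keg,node,mast,clip,urn]
Tick 6: prefer B, take knob from B; A=[nail,lens,hinge] B=[-] C=[keg,node,mast,clip,urn,knob]
Tick 7: prefer A, take nail from A; A=[lens,hinge] B=[-] C=[keg,node,mast,clip,urn,knob,nail]
Tick 8: prefer B, take lens from A; A=[hinge] B=[-] C=[keg,node,mast,clip,urn,knob,nail,lens]
Tick 9: prefer A, take hinge from A; A=[-] B=[-] C=[keg,node,mast,clip,urn,knob,nail,lens,hinge]

Answer: 9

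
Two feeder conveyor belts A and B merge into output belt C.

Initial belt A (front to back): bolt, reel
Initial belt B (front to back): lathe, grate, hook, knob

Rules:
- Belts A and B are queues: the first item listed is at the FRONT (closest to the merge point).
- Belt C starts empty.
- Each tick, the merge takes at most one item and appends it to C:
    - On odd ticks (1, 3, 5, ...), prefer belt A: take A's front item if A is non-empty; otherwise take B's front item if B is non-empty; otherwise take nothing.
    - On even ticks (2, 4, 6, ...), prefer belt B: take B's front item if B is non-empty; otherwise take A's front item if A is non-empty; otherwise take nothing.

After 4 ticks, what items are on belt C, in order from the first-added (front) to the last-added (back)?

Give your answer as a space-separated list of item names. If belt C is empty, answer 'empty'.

Answer: bolt lathe reel grate

Derivation:
Tick 1: prefer A, take bolt from A; A=[reel] B=[lathe,grate,hook,knob] C=[bolt]
Tick 2: prefer B, take lathe from B; A=[reel] B=[grate,hook,knob] C=[bolt,lathe]
Tick 3: prefer A, take reel from A; A=[-] B=[grate,hook,knob] C=[bolt,lathe,reel]
Tick 4: prefer B, take grate from B; A=[-] B=[hook,knob] C=[bolt,lathe,reel,grate]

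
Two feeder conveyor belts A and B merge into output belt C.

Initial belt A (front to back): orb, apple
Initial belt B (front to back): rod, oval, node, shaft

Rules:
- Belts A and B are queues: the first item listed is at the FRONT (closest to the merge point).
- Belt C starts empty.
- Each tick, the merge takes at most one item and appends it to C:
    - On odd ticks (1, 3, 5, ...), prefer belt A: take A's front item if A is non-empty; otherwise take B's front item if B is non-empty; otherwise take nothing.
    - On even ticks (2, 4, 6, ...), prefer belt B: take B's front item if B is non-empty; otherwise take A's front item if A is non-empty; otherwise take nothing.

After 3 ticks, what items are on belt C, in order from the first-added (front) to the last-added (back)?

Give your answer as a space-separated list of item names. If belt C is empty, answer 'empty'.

Answer: orb rod apple

Derivation:
Tick 1: prefer A, take orb from A; A=[apple] B=[rod,oval,node,shaft] C=[orb]
Tick 2: prefer B, take rod from B; A=[apple] B=[oval,node,shaft] C=[orb,rod]
Tick 3: prefer A, take apple from A; A=[-] B=[oval,node,shaft] C=[orb,rod,apple]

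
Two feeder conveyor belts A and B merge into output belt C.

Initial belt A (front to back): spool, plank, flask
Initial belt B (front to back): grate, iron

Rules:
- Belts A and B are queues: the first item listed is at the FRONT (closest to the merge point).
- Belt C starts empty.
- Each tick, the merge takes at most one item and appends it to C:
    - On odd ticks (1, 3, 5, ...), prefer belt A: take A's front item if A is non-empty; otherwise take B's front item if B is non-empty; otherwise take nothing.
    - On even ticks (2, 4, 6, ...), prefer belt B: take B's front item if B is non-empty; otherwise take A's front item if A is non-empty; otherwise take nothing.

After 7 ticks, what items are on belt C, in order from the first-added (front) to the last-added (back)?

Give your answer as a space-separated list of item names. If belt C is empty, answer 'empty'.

Answer: spool grate plank iron flask

Derivation:
Tick 1: prefer A, take spool from A; A=[plank,flask] B=[grate,iron] C=[spool]
Tick 2: prefer B, take grate from B; A=[plank,flask] B=[iron] C=[spool,grate]
Tick 3: prefer A, take plank from A; A=[flask] B=[iron] C=[spool,grate,plank]
Tick 4: prefer B, take iron from B; A=[flask] B=[-] C=[spool,grate,plank,iron]
Tick 5: prefer A, take flask from A; A=[-] B=[-] C=[spool,grate,plank,iron,flask]
Tick 6: prefer B, both empty, nothing taken; A=[-] B=[-] C=[spool,grate,plank,iron,flask]
Tick 7: prefer A, both empty, nothing taken; A=[-] B=[-] C=[spool,grate,plank,iron,flask]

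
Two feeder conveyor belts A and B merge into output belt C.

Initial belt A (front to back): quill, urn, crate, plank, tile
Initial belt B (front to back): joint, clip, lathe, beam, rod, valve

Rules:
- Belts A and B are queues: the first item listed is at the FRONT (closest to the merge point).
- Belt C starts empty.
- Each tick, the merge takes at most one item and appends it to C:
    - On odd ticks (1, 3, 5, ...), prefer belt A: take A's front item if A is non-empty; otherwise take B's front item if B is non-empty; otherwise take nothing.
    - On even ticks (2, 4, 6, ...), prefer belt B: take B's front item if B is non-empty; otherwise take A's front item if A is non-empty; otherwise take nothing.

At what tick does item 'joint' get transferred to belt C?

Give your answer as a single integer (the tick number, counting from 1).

Tick 1: prefer A, take quill from A; A=[urn,crate,plank,tile] B=[joint,clip,lathe,beam,rod,valve] C=[quill]
Tick 2: prefer B, take joint from B; A=[urn,crate,plank,tile] B=[clip,lathe,beam,rod,valve] C=[quill,joint]

Answer: 2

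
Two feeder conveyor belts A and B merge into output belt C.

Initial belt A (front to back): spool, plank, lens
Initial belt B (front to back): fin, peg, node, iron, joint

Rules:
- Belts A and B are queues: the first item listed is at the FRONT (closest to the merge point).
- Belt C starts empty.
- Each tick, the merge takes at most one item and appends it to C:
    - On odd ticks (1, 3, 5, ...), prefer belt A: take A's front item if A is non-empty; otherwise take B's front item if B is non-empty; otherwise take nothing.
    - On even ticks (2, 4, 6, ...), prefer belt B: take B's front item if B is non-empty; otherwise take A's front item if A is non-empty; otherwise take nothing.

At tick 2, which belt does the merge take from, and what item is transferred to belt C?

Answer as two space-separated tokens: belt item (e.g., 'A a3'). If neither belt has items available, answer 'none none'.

Tick 1: prefer A, take spool from A; A=[plank,lens] B=[fin,peg,node,iron,joint] C=[spool]
Tick 2: prefer B, take fin from B; A=[plank,lens] B=[peg,node,iron,joint] C=[spool,fin]

Answer: B fin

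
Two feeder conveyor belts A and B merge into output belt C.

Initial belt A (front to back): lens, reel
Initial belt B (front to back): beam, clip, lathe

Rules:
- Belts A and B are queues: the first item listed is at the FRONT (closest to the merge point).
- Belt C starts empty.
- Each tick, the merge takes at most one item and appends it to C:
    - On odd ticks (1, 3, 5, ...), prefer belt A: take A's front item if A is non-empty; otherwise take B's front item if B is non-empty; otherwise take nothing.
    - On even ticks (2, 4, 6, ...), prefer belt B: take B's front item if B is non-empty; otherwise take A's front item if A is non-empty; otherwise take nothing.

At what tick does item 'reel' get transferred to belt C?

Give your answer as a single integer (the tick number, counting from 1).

Tick 1: prefer A, take lens from A; A=[reel] B=[beam,clip,lathe] C=[lens]
Tick 2: prefer B, take beam from B; A=[reel] B=[clip,lathe] C=[lens,beam]
Tick 3: prefer A, take reel from A; A=[-] B=[clip,lathe] C=[lens,beam,reel]

Answer: 3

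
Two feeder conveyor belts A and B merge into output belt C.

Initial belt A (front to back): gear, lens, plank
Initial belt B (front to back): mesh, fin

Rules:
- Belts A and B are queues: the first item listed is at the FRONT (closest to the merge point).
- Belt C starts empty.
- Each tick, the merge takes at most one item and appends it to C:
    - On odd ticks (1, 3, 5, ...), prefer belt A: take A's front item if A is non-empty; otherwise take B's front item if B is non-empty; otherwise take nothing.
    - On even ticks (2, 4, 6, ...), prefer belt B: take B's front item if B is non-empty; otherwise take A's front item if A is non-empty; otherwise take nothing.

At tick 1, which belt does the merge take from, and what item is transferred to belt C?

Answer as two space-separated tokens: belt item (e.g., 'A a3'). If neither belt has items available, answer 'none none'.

Tick 1: prefer A, take gear from A; A=[lens,plank] B=[mesh,fin] C=[gear]

Answer: A gear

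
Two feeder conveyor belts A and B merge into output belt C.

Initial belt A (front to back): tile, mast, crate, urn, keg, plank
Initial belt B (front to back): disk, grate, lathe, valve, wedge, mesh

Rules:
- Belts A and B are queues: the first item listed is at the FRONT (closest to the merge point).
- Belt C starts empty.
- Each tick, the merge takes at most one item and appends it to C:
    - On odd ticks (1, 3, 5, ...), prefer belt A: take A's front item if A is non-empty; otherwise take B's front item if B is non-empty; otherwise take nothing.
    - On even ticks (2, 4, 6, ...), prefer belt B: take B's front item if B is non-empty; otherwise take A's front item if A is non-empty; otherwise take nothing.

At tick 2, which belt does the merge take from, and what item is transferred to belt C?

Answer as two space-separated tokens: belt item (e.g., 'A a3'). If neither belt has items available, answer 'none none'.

Tick 1: prefer A, take tile from A; A=[mast,crate,urn,keg,plank] B=[disk,grate,lathe,valve,wedge,mesh] C=[tile]
Tick 2: prefer B, take disk from B; A=[mast,crate,urn,keg,plank] B=[grate,lathe,valve,wedge,mesh] C=[tile,disk]

Answer: B disk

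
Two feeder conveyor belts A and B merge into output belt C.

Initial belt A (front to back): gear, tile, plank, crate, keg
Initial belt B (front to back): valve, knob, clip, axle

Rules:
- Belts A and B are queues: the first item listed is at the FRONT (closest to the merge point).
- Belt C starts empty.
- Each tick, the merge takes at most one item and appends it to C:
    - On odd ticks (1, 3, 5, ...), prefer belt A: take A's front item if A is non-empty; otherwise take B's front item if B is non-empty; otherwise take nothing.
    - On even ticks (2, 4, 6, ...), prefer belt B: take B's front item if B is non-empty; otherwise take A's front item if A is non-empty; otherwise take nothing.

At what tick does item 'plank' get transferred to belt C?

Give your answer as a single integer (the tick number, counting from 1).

Answer: 5

Derivation:
Tick 1: prefer A, take gear from A; A=[tile,plank,crate,keg] B=[valve,knob,clip,axle] C=[gear]
Tick 2: prefer B, take valve from B; A=[tile,plank,crate,keg] B=[knob,clip,axle] C=[gear,valve]
Tick 3: prefer A, take tile from A; A=[plank,crate,keg] B=[knob,clip,axle] C=[gear,valve,tile]
Tick 4: prefer B, take knob from B; A=[plank,crate,keg] B=[clip,axle] C=[gear,valve,tile,knob]
Tick 5: prefer A, take plank from A; A=[crate,keg] B=[clip,axle] C=[gear,valve,tile,knob,plank]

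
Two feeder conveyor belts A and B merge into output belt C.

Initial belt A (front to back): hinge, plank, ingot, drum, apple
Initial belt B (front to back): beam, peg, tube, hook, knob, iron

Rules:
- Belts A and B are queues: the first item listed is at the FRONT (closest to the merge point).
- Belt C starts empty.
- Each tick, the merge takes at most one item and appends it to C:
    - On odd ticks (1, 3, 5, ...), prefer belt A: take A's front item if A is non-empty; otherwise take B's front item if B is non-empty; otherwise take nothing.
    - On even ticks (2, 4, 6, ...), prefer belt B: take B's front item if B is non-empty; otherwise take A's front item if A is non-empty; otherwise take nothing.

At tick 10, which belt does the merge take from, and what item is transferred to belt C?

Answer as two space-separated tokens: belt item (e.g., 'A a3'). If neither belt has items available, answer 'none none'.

Tick 1: prefer A, take hinge from A; A=[plank,ingot,drum,apple] B=[beam,peg,tube,hook,knob,iron] C=[hinge]
Tick 2: prefer B, take beam from B; A=[plank,ingot,drum,apple] B=[peg,tube,hook,knob,iron] C=[hinge,beam]
Tick 3: prefer A, take plank from A; A=[ingot,drum,apple] B=[peg,tube,hook,knob,iron] C=[hinge,beam,plank]
Tick 4: prefer B, take peg from B; A=[ingot,drum,apple] B=[tube,hook,knob,iron] C=[hinge,beam,plank,peg]
Tick 5: prefer A, take ingot from A; A=[drum,apple] B=[tube,hook,knob,iron] C=[hinge,beam,plank,peg,ingot]
Tick 6: prefer B, take tube from B; A=[drum,apple] B=[hook,knob,iron] C=[hinge,beam,plank,peg,ingot,tube]
Tick 7: prefer A, take drum from A; A=[apple] B=[hook,knob,iron] C=[hinge,beam,plank,peg,ingot,tube,drum]
Tick 8: prefer B, take hook from B; A=[apple] B=[knob,iron] C=[hinge,beam,plank,peg,ingot,tube,drum,hook]
Tick 9: prefer A, take apple from A; A=[-] B=[knob,iron] C=[hinge,beam,plank,peg,ingot,tube,drum,hook,apple]
Tick 10: prefer B, take knob from B; A=[-] B=[iron] C=[hinge,beam,plank,peg,ingot,tube,drum,hook,apple,knob]

Answer: B knob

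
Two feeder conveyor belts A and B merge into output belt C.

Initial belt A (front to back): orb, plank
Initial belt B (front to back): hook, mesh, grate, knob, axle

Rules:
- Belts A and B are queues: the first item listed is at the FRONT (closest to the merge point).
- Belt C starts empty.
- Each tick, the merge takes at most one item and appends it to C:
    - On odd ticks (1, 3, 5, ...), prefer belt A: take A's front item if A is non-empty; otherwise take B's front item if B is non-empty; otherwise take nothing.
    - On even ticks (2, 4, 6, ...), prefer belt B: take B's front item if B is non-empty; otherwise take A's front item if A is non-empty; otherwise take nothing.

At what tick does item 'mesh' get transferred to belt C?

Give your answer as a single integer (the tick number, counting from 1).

Tick 1: prefer A, take orb from A; A=[plank] B=[hook,mesh,grate,knob,axle] C=[orb]
Tick 2: prefer B, take hook from B; A=[plank] B=[mesh,grate,knob,axle] C=[orb,hook]
Tick 3: prefer A, take plank from A; A=[-] B=[mesh,grate,knob,axle] C=[orb,hook,plank]
Tick 4: prefer B, take mesh from B; A=[-] B=[grate,knob,axle] C=[orb,hook,plank,mesh]

Answer: 4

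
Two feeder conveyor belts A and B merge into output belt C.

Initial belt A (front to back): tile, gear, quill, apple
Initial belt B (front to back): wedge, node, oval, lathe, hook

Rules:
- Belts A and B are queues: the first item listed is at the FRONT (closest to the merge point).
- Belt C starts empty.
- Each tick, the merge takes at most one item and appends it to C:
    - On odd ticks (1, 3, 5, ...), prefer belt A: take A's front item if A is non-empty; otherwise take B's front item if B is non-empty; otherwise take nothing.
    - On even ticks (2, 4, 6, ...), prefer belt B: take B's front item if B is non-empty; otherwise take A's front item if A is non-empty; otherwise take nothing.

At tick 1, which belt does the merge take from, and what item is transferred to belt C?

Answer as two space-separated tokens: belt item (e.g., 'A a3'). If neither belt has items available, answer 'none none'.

Tick 1: prefer A, take tile from A; A=[gear,quill,apple] B=[wedge,node,oval,lathe,hook] C=[tile]

Answer: A tile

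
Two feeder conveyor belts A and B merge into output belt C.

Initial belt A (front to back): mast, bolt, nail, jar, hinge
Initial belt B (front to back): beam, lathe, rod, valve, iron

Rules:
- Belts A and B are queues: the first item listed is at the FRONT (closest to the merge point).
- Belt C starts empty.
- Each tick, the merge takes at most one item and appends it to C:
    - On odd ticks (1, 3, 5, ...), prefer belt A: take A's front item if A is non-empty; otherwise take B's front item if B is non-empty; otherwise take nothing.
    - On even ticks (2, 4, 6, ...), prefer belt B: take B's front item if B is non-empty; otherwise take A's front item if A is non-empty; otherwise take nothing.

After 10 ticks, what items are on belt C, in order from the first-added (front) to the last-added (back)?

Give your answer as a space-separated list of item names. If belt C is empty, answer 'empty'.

Answer: mast beam bolt lathe nail rod jar valve hinge iron

Derivation:
Tick 1: prefer A, take mast from A; A=[bolt,nail,jar,hinge] B=[beam,lathe,rod,valve,iron] C=[mast]
Tick 2: prefer B, take beam from B; A=[bolt,nail,jar,hinge] B=[lathe,rod,valve,iron] C=[mast,beam]
Tick 3: prefer A, take bolt from A; A=[nail,jar,hinge] B=[lathe,rod,valve,iron] C=[mast,beam,bolt]
Tick 4: prefer B, take lathe from B; A=[nail,jar,hinge] B=[rod,valve,iron] C=[mast,beam,bolt,lathe]
Tick 5: prefer A, take nail from A; A=[jar,hinge] B=[rod,valve,iron] C=[mast,beam,bolt,lathe,nail]
Tick 6: prefer B, take rod from B; A=[jar,hinge] B=[valve,iron] C=[mast,beam,bolt,lathe,nail,rod]
Tick 7: prefer A, take jar from A; A=[hinge] B=[valve,iron] C=[mast,beam,bolt,lathe,nail,rod,jar]
Tick 8: prefer B, take valve from B; A=[hinge] B=[iron] C=[mast,beam,bolt,lathe,nail,rod,jar,valve]
Tick 9: prefer A, take hinge from A; A=[-] B=[iron] C=[mast,beam,bolt,lathe,nail,rod,jar,valve,hinge]
Tick 10: prefer B, take iron from B; A=[-] B=[-] C=[mast,beam,bolt,lathe,nail,rod,jar,valve,hinge,iron]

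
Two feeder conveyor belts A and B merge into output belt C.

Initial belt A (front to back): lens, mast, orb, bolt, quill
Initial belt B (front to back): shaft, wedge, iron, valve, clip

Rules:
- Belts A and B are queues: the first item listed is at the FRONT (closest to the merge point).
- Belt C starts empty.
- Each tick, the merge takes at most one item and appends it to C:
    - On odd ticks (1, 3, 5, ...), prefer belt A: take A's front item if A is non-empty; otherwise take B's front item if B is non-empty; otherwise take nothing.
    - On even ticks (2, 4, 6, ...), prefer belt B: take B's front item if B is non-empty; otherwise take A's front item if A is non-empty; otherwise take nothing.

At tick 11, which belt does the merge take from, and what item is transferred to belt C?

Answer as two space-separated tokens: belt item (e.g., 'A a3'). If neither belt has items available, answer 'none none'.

Answer: none none

Derivation:
Tick 1: prefer A, take lens from A; A=[mast,orb,bolt,quill] B=[shaft,wedge,iron,valve,clip] C=[lens]
Tick 2: prefer B, take shaft from B; A=[mast,orb,bolt,quill] B=[wedge,iron,valve,clip] C=[lens,shaft]
Tick 3: prefer A, take mast from A; A=[orb,bolt,quill] B=[wedge,iron,valve,clip] C=[lens,shaft,mast]
Tick 4: prefer B, take wedge from B; A=[orb,bolt,quill] B=[iron,valve,clip] C=[lens,shaft,mast,wedge]
Tick 5: prefer A, take orb from A; A=[bolt,quill] B=[iron,valve,clip] C=[lens,shaft,mast,wedge,orb]
Tick 6: prefer B, take iron from B; A=[bolt,quill] B=[valve,clip] C=[lens,shaft,mast,wedge,orb,iron]
Tick 7: prefer A, take bolt from A; A=[quill] B=[valve,clip] C=[lens,shaft,mast,wedge,orb,iron,bolt]
Tick 8: prefer B, take valve from B; A=[quill] B=[clip] C=[lens,shaft,mast,wedge,orb,iron,bolt,valve]
Tick 9: prefer A, take quill from A; A=[-] B=[clip] C=[lens,shaft,mast,wedge,orb,iron,bolt,valve,quill]
Tick 10: prefer B, take clip from B; A=[-] B=[-] C=[lens,shaft,mast,wedge,orb,iron,bolt,valve,quill,clip]
Tick 11: prefer A, both empty, nothing taken; A=[-] B=[-] C=[lens,shaft,mast,wedge,orb,iron,bolt,valve,quill,clip]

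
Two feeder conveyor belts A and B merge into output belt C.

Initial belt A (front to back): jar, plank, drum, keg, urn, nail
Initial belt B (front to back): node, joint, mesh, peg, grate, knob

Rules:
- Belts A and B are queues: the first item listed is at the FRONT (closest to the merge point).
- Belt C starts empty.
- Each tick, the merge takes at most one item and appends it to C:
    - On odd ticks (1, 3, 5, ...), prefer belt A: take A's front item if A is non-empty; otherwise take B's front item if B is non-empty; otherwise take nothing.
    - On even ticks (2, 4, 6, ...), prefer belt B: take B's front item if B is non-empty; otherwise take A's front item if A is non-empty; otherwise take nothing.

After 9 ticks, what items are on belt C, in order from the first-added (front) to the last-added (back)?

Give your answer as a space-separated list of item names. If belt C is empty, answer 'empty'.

Answer: jar node plank joint drum mesh keg peg urn

Derivation:
Tick 1: prefer A, take jar from A; A=[plank,drum,keg,urn,nail] B=[node,joint,mesh,peg,grate,knob] C=[jar]
Tick 2: prefer B, take node from B; A=[plank,drum,keg,urn,nail] B=[joint,mesh,peg,grate,knob] C=[jar,node]
Tick 3: prefer A, take plank from A; A=[drum,keg,urn,nail] B=[joint,mesh,peg,grate,knob] C=[jar,node,plank]
Tick 4: prefer B, take joint from B; A=[drum,keg,urn,nail] B=[mesh,peg,grate,knob] C=[jar,node,plank,joint]
Tick 5: prefer A, take drum from A; A=[keg,urn,nail] B=[mesh,peg,grate,knob] C=[jar,node,plank,joint,drum]
Tick 6: prefer B, take mesh from B; A=[keg,urn,nail] B=[peg,grate,knob] C=[jar,node,plank,joint,drum,mesh]
Tick 7: prefer A, take keg from A; A=[urn,nail] B=[peg,grate,knob] C=[jar,node,plank,joint,drum,mesh,keg]
Tick 8: prefer B, take peg from B; A=[urn,nail] B=[grate,knob] C=[jar,node,plank,joint,drum,mesh,keg,peg]
Tick 9: prefer A, take urn from A; A=[nail] B=[grate,knob] C=[jar,node,plank,joint,drum,mesh,keg,peg,urn]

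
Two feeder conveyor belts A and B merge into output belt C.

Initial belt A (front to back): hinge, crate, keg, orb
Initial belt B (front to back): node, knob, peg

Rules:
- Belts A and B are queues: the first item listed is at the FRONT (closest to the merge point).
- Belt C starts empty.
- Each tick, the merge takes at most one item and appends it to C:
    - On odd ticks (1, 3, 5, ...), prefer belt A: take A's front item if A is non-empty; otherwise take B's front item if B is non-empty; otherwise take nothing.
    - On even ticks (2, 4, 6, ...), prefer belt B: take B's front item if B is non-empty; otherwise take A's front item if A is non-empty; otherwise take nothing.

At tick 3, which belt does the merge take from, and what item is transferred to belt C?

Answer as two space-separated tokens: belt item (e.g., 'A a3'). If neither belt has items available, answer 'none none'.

Tick 1: prefer A, take hinge from A; A=[crate,keg,orb] B=[node,knob,peg] C=[hinge]
Tick 2: prefer B, take node from B; A=[crate,keg,orb] B=[knob,peg] C=[hinge,node]
Tick 3: prefer A, take crate from A; A=[keg,orb] B=[knob,peg] C=[hinge,node,crate]

Answer: A crate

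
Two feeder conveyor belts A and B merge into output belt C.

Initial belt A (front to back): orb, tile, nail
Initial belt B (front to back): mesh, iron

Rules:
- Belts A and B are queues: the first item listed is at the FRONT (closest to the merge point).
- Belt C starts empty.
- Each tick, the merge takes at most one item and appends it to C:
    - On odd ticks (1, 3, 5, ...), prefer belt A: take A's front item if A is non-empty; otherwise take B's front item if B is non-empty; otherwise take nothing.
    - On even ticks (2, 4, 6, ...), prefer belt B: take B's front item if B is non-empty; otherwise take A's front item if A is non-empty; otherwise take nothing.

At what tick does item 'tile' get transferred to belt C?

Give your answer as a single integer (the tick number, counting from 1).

Answer: 3

Derivation:
Tick 1: prefer A, take orb from A; A=[tile,nail] B=[mesh,iron] C=[orb]
Tick 2: prefer B, take mesh from B; A=[tile,nail] B=[iron] C=[orb,mesh]
Tick 3: prefer A, take tile from A; A=[nail] B=[iron] C=[orb,mesh,tile]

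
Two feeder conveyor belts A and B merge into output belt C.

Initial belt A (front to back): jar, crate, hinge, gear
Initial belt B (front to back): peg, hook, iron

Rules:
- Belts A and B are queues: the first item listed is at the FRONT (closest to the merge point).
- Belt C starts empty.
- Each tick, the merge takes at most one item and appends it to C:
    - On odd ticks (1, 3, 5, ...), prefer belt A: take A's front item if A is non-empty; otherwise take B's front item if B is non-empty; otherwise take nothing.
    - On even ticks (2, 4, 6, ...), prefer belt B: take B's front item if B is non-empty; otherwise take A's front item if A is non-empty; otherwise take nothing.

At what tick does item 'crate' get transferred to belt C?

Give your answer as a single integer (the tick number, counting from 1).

Tick 1: prefer A, take jar from A; A=[crate,hinge,gear] B=[peg,hook,iron] C=[jar]
Tick 2: prefer B, take peg from B; A=[crate,hinge,gear] B=[hook,iron] C=[jar,peg]
Tick 3: prefer A, take crate from A; A=[hinge,gear] B=[hook,iron] C=[jar,peg,crate]

Answer: 3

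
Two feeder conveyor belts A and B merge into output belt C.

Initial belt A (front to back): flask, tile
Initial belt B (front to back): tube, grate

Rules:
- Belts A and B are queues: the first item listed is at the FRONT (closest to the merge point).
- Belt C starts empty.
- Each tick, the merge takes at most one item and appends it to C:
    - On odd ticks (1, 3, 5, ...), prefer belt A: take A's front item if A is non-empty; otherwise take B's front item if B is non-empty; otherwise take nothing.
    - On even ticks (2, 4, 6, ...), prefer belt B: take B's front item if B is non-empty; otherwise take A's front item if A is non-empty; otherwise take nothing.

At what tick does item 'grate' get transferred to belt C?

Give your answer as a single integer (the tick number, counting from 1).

Tick 1: prefer A, take flask from A; A=[tile] B=[tube,grate] C=[flask]
Tick 2: prefer B, take tube from B; A=[tile] B=[grate] C=[flask,tube]
Tick 3: prefer A, take tile from A; A=[-] B=[grate] C=[flask,tube,tile]
Tick 4: prefer B, take grate from B; A=[-] B=[-] C=[flask,tube,tile,grate]

Answer: 4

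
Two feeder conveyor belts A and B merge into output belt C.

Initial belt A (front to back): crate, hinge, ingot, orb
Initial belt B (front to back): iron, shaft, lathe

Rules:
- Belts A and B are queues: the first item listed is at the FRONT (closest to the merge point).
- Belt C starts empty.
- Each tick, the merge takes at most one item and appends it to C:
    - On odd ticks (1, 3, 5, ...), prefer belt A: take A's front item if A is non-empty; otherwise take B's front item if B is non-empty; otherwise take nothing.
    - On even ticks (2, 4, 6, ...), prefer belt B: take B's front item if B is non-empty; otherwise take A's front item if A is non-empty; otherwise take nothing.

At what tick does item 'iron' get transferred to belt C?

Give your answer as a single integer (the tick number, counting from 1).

Answer: 2

Derivation:
Tick 1: prefer A, take crate from A; A=[hinge,ingot,orb] B=[iron,shaft,lathe] C=[crate]
Tick 2: prefer B, take iron from B; A=[hinge,ingot,orb] B=[shaft,lathe] C=[crate,iron]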